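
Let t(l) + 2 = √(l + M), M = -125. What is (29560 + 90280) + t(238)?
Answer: 119838 + √113 ≈ 1.1985e+5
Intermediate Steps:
t(l) = -2 + √(-125 + l) (t(l) = -2 + √(l - 125) = -2 + √(-125 + l))
(29560 + 90280) + t(238) = (29560 + 90280) + (-2 + √(-125 + 238)) = 119840 + (-2 + √113) = 119838 + √113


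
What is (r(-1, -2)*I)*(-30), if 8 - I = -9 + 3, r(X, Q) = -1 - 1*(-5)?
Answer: -1680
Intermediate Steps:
r(X, Q) = 4 (r(X, Q) = -1 + 5 = 4)
I = 14 (I = 8 - (-9 + 3) = 8 - 1*(-6) = 8 + 6 = 14)
(r(-1, -2)*I)*(-30) = (4*14)*(-30) = 56*(-30) = -1680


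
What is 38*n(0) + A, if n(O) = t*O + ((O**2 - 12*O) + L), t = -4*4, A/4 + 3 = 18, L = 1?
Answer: 98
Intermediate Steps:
A = 60 (A = -12 + 4*18 = -12 + 72 = 60)
t = -16
n(O) = 1 + O**2 - 28*O (n(O) = -16*O + ((O**2 - 12*O) + 1) = -16*O + (1 + O**2 - 12*O) = 1 + O**2 - 28*O)
38*n(0) + A = 38*(1 + 0**2 - 28*0) + 60 = 38*(1 + 0 + 0) + 60 = 38*1 + 60 = 38 + 60 = 98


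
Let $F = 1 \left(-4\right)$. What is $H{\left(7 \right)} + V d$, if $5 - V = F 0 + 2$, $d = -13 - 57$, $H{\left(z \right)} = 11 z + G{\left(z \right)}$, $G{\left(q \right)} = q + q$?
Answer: $-119$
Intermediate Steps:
$F = -4$
$G{\left(q \right)} = 2 q$
$H{\left(z \right)} = 13 z$ ($H{\left(z \right)} = 11 z + 2 z = 13 z$)
$d = -70$
$V = 3$ ($V = 5 - \left(\left(-4\right) 0 + 2\right) = 5 - \left(0 + 2\right) = 5 - 2 = 3$)
$H{\left(7 \right)} + V d = 13 \cdot 7 + 3 \left(-70\right) = 91 - 210 = -119$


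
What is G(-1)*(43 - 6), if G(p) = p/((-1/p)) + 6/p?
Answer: -259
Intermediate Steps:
G(p) = -p**2 + 6/p (G(p) = p*(-p) + 6/p = -p**2 + 6/p)
G(-1)*(43 - 6) = ((6 - 1*(-1)**3)/(-1))*(43 - 6) = -(6 - 1*(-1))*37 = -(6 + 1)*37 = -1*7*37 = -7*37 = -259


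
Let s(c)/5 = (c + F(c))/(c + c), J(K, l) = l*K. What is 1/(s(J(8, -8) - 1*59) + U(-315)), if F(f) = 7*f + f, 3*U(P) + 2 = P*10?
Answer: -6/6169 ≈ -0.00097261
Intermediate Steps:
J(K, l) = K*l
U(P) = -⅔ + 10*P/3 (U(P) = -⅔ + (P*10)/3 = -⅔ + (10*P)/3 = -⅔ + 10*P/3)
F(f) = 8*f
s(c) = 45/2 (s(c) = 5*((c + 8*c)/(c + c)) = 5*((9*c)/((2*c))) = 5*((9*c)*(1/(2*c))) = 5*(9/2) = 45/2)
1/(s(J(8, -8) - 1*59) + U(-315)) = 1/(45/2 + (-⅔ + (10/3)*(-315))) = 1/(45/2 + (-⅔ - 1050)) = 1/(45/2 - 3152/3) = 1/(-6169/6) = -6/6169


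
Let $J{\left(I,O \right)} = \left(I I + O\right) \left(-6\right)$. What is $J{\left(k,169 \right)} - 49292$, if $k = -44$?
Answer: $-61922$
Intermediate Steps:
$J{\left(I,O \right)} = - 6 O - 6 I^{2}$ ($J{\left(I,O \right)} = \left(I^{2} + O\right) \left(-6\right) = \left(O + I^{2}\right) \left(-6\right) = - 6 O - 6 I^{2}$)
$J{\left(k,169 \right)} - 49292 = \left(\left(-6\right) 169 - 6 \left(-44\right)^{2}\right) - 49292 = \left(-1014 - 11616\right) - 49292 = -12630 - 49292 = -61922$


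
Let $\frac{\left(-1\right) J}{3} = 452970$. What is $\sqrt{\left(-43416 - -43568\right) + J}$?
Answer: $i \sqrt{1358758} \approx 1165.7 i$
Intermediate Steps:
$J = -1358910$ ($J = \left(-3\right) 452970 = -1358910$)
$\sqrt{\left(-43416 - -43568\right) + J} = \sqrt{\left(-43416 - -43568\right) - 1358910} = \sqrt{\left(-43416 + 43568\right) - 1358910} = \sqrt{152 - 1358910} = \sqrt{-1358758} = i \sqrt{1358758}$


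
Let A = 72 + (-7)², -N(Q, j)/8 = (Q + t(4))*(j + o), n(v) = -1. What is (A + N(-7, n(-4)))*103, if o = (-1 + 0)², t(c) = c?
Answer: 12463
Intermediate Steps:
o = 1 (o = (-1)² = 1)
N(Q, j) = -8*(1 + j)*(4 + Q) (N(Q, j) = -8*(Q + 4)*(j + 1) = -8*(4 + Q)*(1 + j) = -8*(1 + j)*(4 + Q))
A = 121 (A = 72 + 49 = 121)
(A + N(-7, n(-4)))*103 = (121 + (-32 - 32*(-1) - 8*(-7) - 8*(-7)*(-1)))*103 = (121 + (-32 + 32 + 56 - 56))*103 = (121 + 0)*103 = 121*103 = 12463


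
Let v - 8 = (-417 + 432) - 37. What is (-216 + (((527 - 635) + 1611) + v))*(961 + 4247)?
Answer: 6629784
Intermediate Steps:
v = -14 (v = 8 + ((-417 + 432) - 37) = 8 + (15 - 37) = 8 - 22 = -14)
(-216 + (((527 - 635) + 1611) + v))*(961 + 4247) = (-216 + (((527 - 635) + 1611) - 14))*(961 + 4247) = (-216 + ((-108 + 1611) - 14))*5208 = (-216 + (1503 - 14))*5208 = (-216 + 1489)*5208 = 1273*5208 = 6629784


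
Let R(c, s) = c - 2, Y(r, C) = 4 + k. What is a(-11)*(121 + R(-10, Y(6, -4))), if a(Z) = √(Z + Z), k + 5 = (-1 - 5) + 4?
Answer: 109*I*√22 ≈ 511.26*I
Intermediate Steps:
k = -7 (k = -5 + ((-1 - 5) + 4) = -5 + (-6 + 4) = -5 - 2 = -7)
Y(r, C) = -3 (Y(r, C) = 4 - 7 = -3)
R(c, s) = -2 + c
a(Z) = √2*√Z (a(Z) = √(2*Z) = √2*√Z)
a(-11)*(121 + R(-10, Y(6, -4))) = (√2*√(-11))*(121 + (-2 - 10)) = (√2*(I*√11))*(121 - 12) = (I*√22)*109 = 109*I*√22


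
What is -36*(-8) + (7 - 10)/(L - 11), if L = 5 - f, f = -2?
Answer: 1155/4 ≈ 288.75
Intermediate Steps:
L = 7 (L = 5 - 1*(-2) = 5 + 2 = 7)
-36*(-8) + (7 - 10)/(L - 11) = -36*(-8) + (7 - 10)/(7 - 11) = 288 - 3/(-4) = 288 - 3*(-1/4) = 288 + 3/4 = 1155/4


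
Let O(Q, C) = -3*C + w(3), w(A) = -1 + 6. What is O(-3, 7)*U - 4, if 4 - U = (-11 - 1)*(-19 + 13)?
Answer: 1084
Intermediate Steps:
w(A) = 5
O(Q, C) = 5 - 3*C (O(Q, C) = -3*C + 5 = 5 - 3*C)
U = -68 (U = 4 - (-11 - 1)*(-19 + 13) = 4 - (-12)*(-6) = 4 - 1*72 = 4 - 72 = -68)
O(-3, 7)*U - 4 = (5 - 3*7)*(-68) - 4 = (5 - 21)*(-68) - 4 = -16*(-68) - 4 = 1088 - 4 = 1084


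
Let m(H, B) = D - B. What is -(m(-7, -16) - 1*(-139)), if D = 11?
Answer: -166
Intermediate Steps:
m(H, B) = 11 - B
-(m(-7, -16) - 1*(-139)) = -((11 - 1*(-16)) - 1*(-139)) = -((11 + 16) + 139) = -(27 + 139) = -1*166 = -166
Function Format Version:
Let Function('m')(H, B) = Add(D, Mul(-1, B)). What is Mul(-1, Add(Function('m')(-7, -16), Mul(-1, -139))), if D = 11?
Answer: -166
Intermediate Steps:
Function('m')(H, B) = Add(11, Mul(-1, B))
Mul(-1, Add(Function('m')(-7, -16), Mul(-1, -139))) = Mul(-1, Add(Add(11, Mul(-1, -16)), Mul(-1, -139))) = Mul(-1, Add(Add(11, 16), 139)) = Mul(-1, Add(27, 139)) = Mul(-1, 166) = -166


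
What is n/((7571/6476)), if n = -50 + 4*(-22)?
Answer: -893688/7571 ≈ -118.04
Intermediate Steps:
n = -138 (n = -50 - 88 = -138)
n/((7571/6476)) = -138/(7571/6476) = -138/(7571*(1/6476)) = -138/7571/6476 = -138*6476/7571 = -893688/7571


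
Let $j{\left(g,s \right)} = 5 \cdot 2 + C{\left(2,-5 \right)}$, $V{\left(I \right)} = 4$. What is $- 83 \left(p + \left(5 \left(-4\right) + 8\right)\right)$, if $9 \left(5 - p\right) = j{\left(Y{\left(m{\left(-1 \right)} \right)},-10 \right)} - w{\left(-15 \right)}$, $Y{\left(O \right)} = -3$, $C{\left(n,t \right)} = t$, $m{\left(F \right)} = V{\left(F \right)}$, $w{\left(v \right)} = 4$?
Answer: $\frac{5312}{9} \approx 590.22$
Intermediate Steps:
$m{\left(F \right)} = 4$
$j{\left(g,s \right)} = 5$ ($j{\left(g,s \right)} = 5 \cdot 2 - 5 = 10 - 5 = 5$)
$p = \frac{44}{9}$ ($p = 5 - \frac{5 - 4}{9} = 5 - \frac{1}{9} = \frac{44}{9} \approx 4.8889$)
$- 83 \left(p + \left(5 \left(-4\right) + 8\right)\right) = - 83 \left(\frac{44}{9} + \left(5 \left(-4\right) + 8\right)\right) = - 83 \left(\frac{44}{9} + \left(-20 + 8\right)\right) = - 83 \left(\frac{44}{9} - 12\right) = \left(-83\right) \left(- \frac{64}{9}\right) = \frac{5312}{9}$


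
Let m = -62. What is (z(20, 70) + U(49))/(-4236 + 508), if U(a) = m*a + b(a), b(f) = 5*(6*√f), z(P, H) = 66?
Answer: 1381/1864 ≈ 0.74088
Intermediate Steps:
b(f) = 30*√f
U(a) = -62*a + 30*√a
(z(20, 70) + U(49))/(-4236 + 508) = (66 + (-62*49 + 30*√49))/(-4236 + 508) = (66 + (-3038 + 30*7))/(-3728) = (66 + (-3038 + 210))*(-1/3728) = (66 - 2828)*(-1/3728) = -2762*(-1/3728) = 1381/1864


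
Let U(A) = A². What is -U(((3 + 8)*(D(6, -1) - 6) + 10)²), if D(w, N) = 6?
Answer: -10000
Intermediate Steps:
-U(((3 + 8)*(D(6, -1) - 6) + 10)²) = -(((3 + 8)*(6 - 6) + 10)²)² = -((11*0 + 10)²)² = -((0 + 10)²)² = -(10²)² = -1*100² = -1*10000 = -10000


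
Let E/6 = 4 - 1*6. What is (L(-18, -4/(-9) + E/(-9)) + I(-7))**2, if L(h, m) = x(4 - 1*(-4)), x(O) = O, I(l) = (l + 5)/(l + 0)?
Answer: 3364/49 ≈ 68.653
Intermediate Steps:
I(l) = (5 + l)/l
E = -12 (E = 6*(4 - 1*6) = 6*(4 - 6) = 6*(-2) = -12)
L(h, m) = 8 (L(h, m) = 4 - 1*(-4) = 4 + 4 = 8)
(L(-18, -4/(-9) + E/(-9)) + I(-7))**2 = (8 + (5 - 7)/(-7))**2 = (8 - 1/7*(-2))**2 = (8 + 2/7)**2 = (58/7)**2 = 3364/49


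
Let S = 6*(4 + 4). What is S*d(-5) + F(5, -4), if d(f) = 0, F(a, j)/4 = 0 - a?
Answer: -20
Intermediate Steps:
F(a, j) = -4*a (F(a, j) = 4*(0 - a) = 4*(-a) = -4*a)
S = 48 (S = 6*8 = 48)
S*d(-5) + F(5, -4) = 48*0 - 4*5 = 0 - 20 = -20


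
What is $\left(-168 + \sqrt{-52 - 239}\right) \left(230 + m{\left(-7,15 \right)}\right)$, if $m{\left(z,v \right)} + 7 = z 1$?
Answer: $-36288 + 216 i \sqrt{291} \approx -36288.0 + 3684.7 i$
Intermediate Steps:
$m{\left(z,v \right)} = -7 + z$ ($m{\left(z,v \right)} = -7 + z 1 = -7 + z$)
$\left(-168 + \sqrt{-52 - 239}\right) \left(230 + m{\left(-7,15 \right)}\right) = \left(-168 + \sqrt{-52 - 239}\right) \left(230 - 14\right) = \left(-168 + \sqrt{-291}\right) \left(230 - 14\right) = \left(-168 + i \sqrt{291}\right) 216 = -36288 + 216 i \sqrt{291}$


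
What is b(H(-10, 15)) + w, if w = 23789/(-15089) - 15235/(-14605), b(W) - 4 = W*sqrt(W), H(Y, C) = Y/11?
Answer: 152788390/44074969 - 10*I*sqrt(110)/121 ≈ 3.4666 - 0.86678*I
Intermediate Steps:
H(Y, C) = Y/11 (H(Y, C) = Y*(1/11) = Y/11)
b(W) = 4 + W**(3/2) (b(W) = 4 + W*sqrt(W) = 4 + W**(3/2))
w = -23511486/44074969 (w = 23789*(-1/15089) - 15235*(-1/14605) = -23789/15089 + 3047/2921 = -23511486/44074969 ≈ -0.53344)
b(H(-10, 15)) + w = (4 + ((1/11)*(-10))**(3/2)) - 23511486/44074969 = (4 + (-10/11)**(3/2)) - 23511486/44074969 = (4 - 10*I*sqrt(110)/121) - 23511486/44074969 = 152788390/44074969 - 10*I*sqrt(110)/121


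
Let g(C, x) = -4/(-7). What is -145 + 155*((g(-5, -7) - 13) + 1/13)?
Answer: -187415/91 ≈ -2059.5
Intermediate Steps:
g(C, x) = 4/7 (g(C, x) = -4*(-⅐) = 4/7)
-145 + 155*((g(-5, -7) - 13) + 1/13) = -145 + 155*((4/7 - 13) + 1/13) = -145 + 155*(-87/7 + 1/13) = -145 + 155*(-1124/91) = -145 - 174220/91 = -187415/91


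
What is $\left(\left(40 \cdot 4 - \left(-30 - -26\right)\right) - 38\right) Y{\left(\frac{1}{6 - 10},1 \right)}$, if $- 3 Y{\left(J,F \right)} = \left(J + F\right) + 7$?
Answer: $- \frac{651}{2} \approx -325.5$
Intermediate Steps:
$Y{\left(J,F \right)} = - \frac{7}{3} - \frac{F}{3} - \frac{J}{3}$ ($Y{\left(J,F \right)} = - \frac{\left(J + F\right) + 7}{3} = - \frac{\left(F + J\right) + 7}{3} = - \frac{7 + F + J}{3} = - \frac{7}{3} - \frac{F}{3} - \frac{J}{3}$)
$\left(\left(40 \cdot 4 - \left(-30 - -26\right)\right) - 38\right) Y{\left(\frac{1}{6 - 10},1 \right)} = \left(\left(40 \cdot 4 - \left(-30 - -26\right)\right) - 38\right) \left(- \frac{7}{3} - \frac{1}{3} - \frac{1}{3 \left(6 - 10\right)}\right) = \left(\left(160 - \left(-30 + 26\right)\right) - 38\right) \left(- \frac{7}{3} - \frac{1}{3} - \frac{1}{3 \left(-4\right)}\right) = \left(\left(160 - -4\right) - 38\right) \left(- \frac{7}{3} - \frac{1}{3} - - \frac{1}{12}\right) = \left(\left(160 + 4\right) - 38\right) \left(- \frac{7}{3} - \frac{1}{3} + \frac{1}{12}\right) = \left(164 - 38\right) \left(- \frac{31}{12}\right) = 126 \left(- \frac{31}{12}\right) = - \frac{651}{2}$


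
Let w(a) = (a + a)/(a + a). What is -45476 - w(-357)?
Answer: -45477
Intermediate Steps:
w(a) = 1 (w(a) = (2*a)/((2*a)) = (2*a)*(1/(2*a)) = 1)
-45476 - w(-357) = -45476 - 1*1 = -45476 - 1 = -45477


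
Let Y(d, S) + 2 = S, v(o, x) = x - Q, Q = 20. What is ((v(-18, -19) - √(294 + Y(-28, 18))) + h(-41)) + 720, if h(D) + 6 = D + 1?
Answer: 635 - √310 ≈ 617.39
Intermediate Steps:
v(o, x) = -20 + x (v(o, x) = x - 1*20 = x - 20 = -20 + x)
h(D) = -5 + D (h(D) = -6 + (D + 1) = -6 + (1 + D) = -5 + D)
Y(d, S) = -2 + S
((v(-18, -19) - √(294 + Y(-28, 18))) + h(-41)) + 720 = (((-20 - 19) - √(294 + (-2 + 18))) + (-5 - 41)) + 720 = ((-39 - √(294 + 16)) - 46) + 720 = ((-39 - √310) - 46) + 720 = (-85 - √310) + 720 = 635 - √310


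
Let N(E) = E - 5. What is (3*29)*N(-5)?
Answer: -870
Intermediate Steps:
N(E) = -5 + E
(3*29)*N(-5) = (3*29)*(-5 - 5) = 87*(-10) = -870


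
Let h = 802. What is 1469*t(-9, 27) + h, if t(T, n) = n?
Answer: 40465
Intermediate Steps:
1469*t(-9, 27) + h = 1469*27 + 802 = 39663 + 802 = 40465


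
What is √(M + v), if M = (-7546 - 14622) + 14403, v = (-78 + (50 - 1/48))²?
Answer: I*√16081535/48 ≈ 83.545*I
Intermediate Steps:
v = 1809025/2304 (v = (-78 + (50 - 1*1/48))² = (-78 + (50 - 1/48))² = (-78 + 2399/48)² = (-1345/48)² = 1809025/2304 ≈ 785.17)
M = -7765 (M = -22168 + 14403 = -7765)
√(M + v) = √(-7765 + 1809025/2304) = √(-16081535/2304) = I*√16081535/48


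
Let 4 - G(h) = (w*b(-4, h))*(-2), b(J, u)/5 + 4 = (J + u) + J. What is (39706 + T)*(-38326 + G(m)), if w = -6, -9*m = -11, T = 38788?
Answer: -8871862844/3 ≈ -2.9573e+9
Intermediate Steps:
b(J, u) = -20 + 5*u + 10*J (b(J, u) = -20 + 5*((J + u) + J) = -20 + 5*(u + 2*J) = -20 + (5*u + 10*J) = -20 + 5*u + 10*J)
m = 11/9 (m = -⅑*(-11) = 11/9 ≈ 1.2222)
G(h) = 724 - 60*h (G(h) = 4 - (-6*(-20 + 5*h + 10*(-4)))*(-2) = 4 - (-6*(-20 + 5*h - 40))*(-2) = 4 - (-6*(-60 + 5*h))*(-2) = 4 - (360 - 30*h)*(-2) = 4 - (-720 + 60*h) = 4 + (720 - 60*h) = 724 - 60*h)
(39706 + T)*(-38326 + G(m)) = (39706 + 38788)*(-38326 + (724 - 60*11/9)) = 78494*(-38326 + (724 - 220/3)) = 78494*(-38326 + 1952/3) = 78494*(-113026/3) = -8871862844/3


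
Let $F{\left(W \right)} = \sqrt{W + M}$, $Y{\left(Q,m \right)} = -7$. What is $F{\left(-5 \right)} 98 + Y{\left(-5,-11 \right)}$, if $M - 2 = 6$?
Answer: $-7 + 98 \sqrt{3} \approx 162.74$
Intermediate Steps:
$M = 8$ ($M = 2 + 6 = 8$)
$F{\left(W \right)} = \sqrt{8 + W}$ ($F{\left(W \right)} = \sqrt{W + 8} = \sqrt{8 + W}$)
$F{\left(-5 \right)} 98 + Y{\left(-5,-11 \right)} = \sqrt{8 - 5} \cdot 98 - 7 = \sqrt{3} \cdot 98 - 7 = 98 \sqrt{3} - 7 = -7 + 98 \sqrt{3}$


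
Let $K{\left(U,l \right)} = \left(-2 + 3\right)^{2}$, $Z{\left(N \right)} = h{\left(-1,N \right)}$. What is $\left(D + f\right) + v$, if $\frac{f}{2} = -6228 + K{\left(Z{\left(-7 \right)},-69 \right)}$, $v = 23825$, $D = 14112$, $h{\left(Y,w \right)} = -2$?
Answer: $25483$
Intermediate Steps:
$Z{\left(N \right)} = -2$
$K{\left(U,l \right)} = 1$ ($K{\left(U,l \right)} = 1^{2} = 1$)
$f = -12454$ ($f = 2 \left(-6228 + 1\right) = 2 \left(-6227\right) = -12454$)
$\left(D + f\right) + v = \left(14112 - 12454\right) + 23825 = 1658 + 23825 = 25483$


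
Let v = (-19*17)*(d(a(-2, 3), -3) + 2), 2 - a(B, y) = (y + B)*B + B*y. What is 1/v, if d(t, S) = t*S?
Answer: 1/9044 ≈ 0.00011057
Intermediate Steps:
a(B, y) = 2 - B*y - B*(B + y) (a(B, y) = 2 - ((y + B)*B + B*y) = 2 - ((B + y)*B + B*y) = 2 - (B*(B + y) + B*y) = 2 - (B*y + B*(B + y)) = 2 + (-B*y - B*(B + y)) = 2 - B*y - B*(B + y))
d(t, S) = S*t
v = 9044 (v = (-19*17)*(-3*(2 - 1*(-2)² - 2*(-2)*3) + 2) = -323*(-3*(2 - 1*4 + 12) + 2) = -323*(-3*(2 - 4 + 12) + 2) = -323*(-3*10 + 2) = -323*(-30 + 2) = -323*(-28) = 9044)
1/v = 1/9044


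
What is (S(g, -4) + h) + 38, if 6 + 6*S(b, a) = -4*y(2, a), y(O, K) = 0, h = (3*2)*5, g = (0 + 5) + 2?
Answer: 67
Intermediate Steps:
g = 7 (g = 5 + 2 = 7)
h = 30 (h = 6*5 = 30)
S(b, a) = -1 (S(b, a) = -1 + (-4*0)/6 = -1 + (1/6)*0 = -1 + 0 = -1)
(S(g, -4) + h) + 38 = (-1 + 30) + 38 = 29 + 38 = 67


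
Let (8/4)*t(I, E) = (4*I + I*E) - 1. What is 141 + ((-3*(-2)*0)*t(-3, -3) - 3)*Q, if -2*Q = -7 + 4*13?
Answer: 417/2 ≈ 208.50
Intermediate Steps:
t(I, E) = -½ + 2*I + E*I/2 (t(I, E) = ((4*I + I*E) - 1)/2 = ((4*I + E*I) - 1)/2 = (-1 + 4*I + E*I)/2 = -½ + 2*I + E*I/2)
Q = -45/2 (Q = -(-7 + 4*13)/2 = -(-7 + 52)/2 = -½*45 = -45/2 ≈ -22.500)
141 + ((-3*(-2)*0)*t(-3, -3) - 3)*Q = 141 + ((-3*(-2)*0)*(-½ + 2*(-3) + (½)*(-3)*(-3)) - 3)*(-45/2) = 141 + ((6*0)*(-½ - 6 + 9/2) - 3)*(-45/2) = 141 + (0*(-2) - 3)*(-45/2) = 141 + (0 - 3)*(-45/2) = 141 - 3*(-45/2) = 141 + 135/2 = 417/2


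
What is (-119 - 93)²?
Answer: 44944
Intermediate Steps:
(-119 - 93)² = (-212)² = 44944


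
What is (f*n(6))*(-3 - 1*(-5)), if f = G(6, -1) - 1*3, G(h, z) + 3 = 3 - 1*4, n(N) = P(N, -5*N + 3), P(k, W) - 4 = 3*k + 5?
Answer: -378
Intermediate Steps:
P(k, W) = 9 + 3*k (P(k, W) = 4 + (3*k + 5) = 4 + (5 + 3*k) = 9 + 3*k)
n(N) = 9 + 3*N
G(h, z) = -4 (G(h, z) = -3 + (3 - 1*4) = -3 + (3 - 4) = -3 - 1 = -4)
f = -7 (f = -4 - 1*3 = -4 - 3 = -7)
(f*n(6))*(-3 - 1*(-5)) = (-7*(9 + 3*6))*(-3 - 1*(-5)) = (-7*(9 + 18))*(-3 + 5) = -7*27*2 = -189*2 = -378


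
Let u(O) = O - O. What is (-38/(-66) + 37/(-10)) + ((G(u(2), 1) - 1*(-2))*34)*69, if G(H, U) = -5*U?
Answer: -2323571/330 ≈ -7041.1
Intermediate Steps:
u(O) = 0
(-38/(-66) + 37/(-10)) + ((G(u(2), 1) - 1*(-2))*34)*69 = (-38/(-66) + 37/(-10)) + ((-5*1 - 1*(-2))*34)*69 = (-38*(-1/66) + 37*(-1/10)) + ((-5 + 2)*34)*69 = (19/33 - 37/10) - 3*34*69 = -1031/330 - 102*69 = -1031/330 - 7038 = -2323571/330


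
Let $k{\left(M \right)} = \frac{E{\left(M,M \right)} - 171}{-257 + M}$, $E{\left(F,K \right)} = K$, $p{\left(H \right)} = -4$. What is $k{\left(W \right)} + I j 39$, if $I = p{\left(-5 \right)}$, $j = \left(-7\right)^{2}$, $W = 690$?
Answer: $- \frac{3309333}{433} \approx -7642.8$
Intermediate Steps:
$j = 49$
$I = -4$
$k{\left(M \right)} = \frac{-171 + M}{-257 + M}$ ($k{\left(M \right)} = \frac{M - 171}{-257 + M} = \frac{-171 + M}{-257 + M}$)
$k{\left(W \right)} + I j 39 = \frac{-171 + 690}{-257 + 690} + \left(-4\right) 49 \cdot 39 = \frac{1}{433} \cdot 519 - 7644 = \frac{519}{433} - 7644 = - \frac{3309333}{433}$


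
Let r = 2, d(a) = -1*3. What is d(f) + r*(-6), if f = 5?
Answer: -15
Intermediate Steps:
d(a) = -3
d(f) + r*(-6) = -3 + 2*(-6) = -3 - 12 = -15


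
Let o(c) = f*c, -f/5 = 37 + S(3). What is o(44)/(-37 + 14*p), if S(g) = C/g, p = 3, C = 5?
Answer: -5104/3 ≈ -1701.3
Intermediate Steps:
S(g) = 5/g
f = -580/3 (f = -5*(37 + 5/3) = -5*116/3 = -580/3 ≈ -193.33)
o(c) = -580*c/3
o(44)/(-37 + 14*p) = (-580/3*44)/(-37 + 14*3) = -25520/(3*(-37 + 42)) = -25520/3/5 = -25520/3*1/5 = -5104/3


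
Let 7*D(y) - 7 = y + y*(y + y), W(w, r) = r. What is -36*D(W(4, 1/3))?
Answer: -272/7 ≈ -38.857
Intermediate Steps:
D(y) = 1 + y/7 + 2*y**2/7 (D(y) = 1 + (y + y*(y + y))/7 = 1 + (y + y*(2*y))/7 = 1 + (y + 2*y**2)/7 = 1 + (y/7 + 2*y**2/7) = 1 + y/7 + 2*y**2/7)
-36*D(W(4, 1/3)) = -36*(1 + (1/7)/3 + 2*(1/3)**2/7) = -36*(1 + (1/7)*(1/3) + 2*(1/3)**2/7) = -36*(1 + 1/21 + (2/7)*(1/9)) = -36*(1 + 1/21 + 2/63) = -36*68/63 = -272/7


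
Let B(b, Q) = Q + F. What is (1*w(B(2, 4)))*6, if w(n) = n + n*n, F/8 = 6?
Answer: 16536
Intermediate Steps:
F = 48 (F = 8*6 = 48)
B(b, Q) = 48 + Q (B(b, Q) = Q + 48 = 48 + Q)
w(n) = n + n²
(1*w(B(2, 4)))*6 = (1*((48 + 4)*(1 + (48 + 4))))*6 = (1*(52*(1 + 52)))*6 = (1*(52*53))*6 = (1*2756)*6 = 2756*6 = 16536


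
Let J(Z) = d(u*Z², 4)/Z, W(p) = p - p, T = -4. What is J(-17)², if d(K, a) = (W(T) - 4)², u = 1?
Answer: 256/289 ≈ 0.88581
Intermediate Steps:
W(p) = 0
d(K, a) = 16 (d(K, a) = (0 - 4)² = (-4)² = 16)
J(Z) = 16/Z
J(-17)² = (16/(-17))² = (16*(-1/17))² = (-16/17)² = 256/289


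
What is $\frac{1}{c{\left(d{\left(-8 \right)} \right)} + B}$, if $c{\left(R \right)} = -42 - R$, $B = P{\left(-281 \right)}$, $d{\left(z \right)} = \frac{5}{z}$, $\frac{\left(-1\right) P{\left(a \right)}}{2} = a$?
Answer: $\frac{8}{4165} \approx 0.0019208$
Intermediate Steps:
$P{\left(a \right)} = - 2 a$
$B = 562$ ($B = \left(-2\right) \left(-281\right) = 562$)
$\frac{1}{c{\left(d{\left(-8 \right)} \right)} + B} = \frac{1}{\left(-42 - \frac{5}{-8}\right) + 562} = \frac{1}{\left(-42 - 5 \left(- \frac{1}{8}\right)\right) + 562} = \frac{1}{\left(-42 - - \frac{5}{8}\right) + 562} = \frac{1}{\left(-42 + \frac{5}{8}\right) + 562} = \frac{1}{- \frac{331}{8} + 562} = \frac{1}{\frac{4165}{8}} = \frac{8}{4165}$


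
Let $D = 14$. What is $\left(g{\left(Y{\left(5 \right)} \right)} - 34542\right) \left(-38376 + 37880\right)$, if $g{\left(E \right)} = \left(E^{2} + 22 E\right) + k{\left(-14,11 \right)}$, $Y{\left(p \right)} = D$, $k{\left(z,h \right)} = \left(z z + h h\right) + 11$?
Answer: $16720160$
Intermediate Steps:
$k{\left(z,h \right)} = 11 + h^{2} + z^{2}$ ($k{\left(z,h \right)} = \left(z^{2} + h^{2}\right) + 11 = \left(h^{2} + z^{2}\right) + 11 = 11 + h^{2} + z^{2}$)
$Y{\left(p \right)} = 14$
$g{\left(E \right)} = 328 + E^{2} + 22 E$ ($g{\left(E \right)} = \left(E^{2} + 22 E\right) + \left(11 + 11^{2} + \left(-14\right)^{2}\right) = \left(E^{2} + 22 E\right) + \left(11 + 121 + 196\right) = \left(E^{2} + 22 E\right) + 328 = 328 + E^{2} + 22 E$)
$\left(g{\left(Y{\left(5 \right)} \right)} - 34542\right) \left(-38376 + 37880\right) = \left(\left(328 + 14^{2} + 22 \cdot 14\right) - 34542\right) \left(-38376 + 37880\right) = \left(\left(328 + 196 + 308\right) - 34542\right) \left(-496\right) = \left(832 - 34542\right) \left(-496\right) = \left(-33710\right) \left(-496\right) = 16720160$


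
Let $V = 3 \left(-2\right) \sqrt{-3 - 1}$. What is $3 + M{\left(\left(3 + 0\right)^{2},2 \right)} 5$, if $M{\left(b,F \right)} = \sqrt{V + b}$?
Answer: $3 + 5 \sqrt{3} \left(2 - i\right) \approx 20.32 - 8.6602 i$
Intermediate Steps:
$V = - 12 i$ ($V = - 6 \sqrt{-4} = - 6 \cdot 2 i = - 12 i \approx - 12.0 i$)
$M{\left(b,F \right)} = \sqrt{b - 12 i}$ ($M{\left(b,F \right)} = \sqrt{- 12 i + b} = \sqrt{b - 12 i}$)
$3 + M{\left(\left(3 + 0\right)^{2},2 \right)} 5 = 3 + \sqrt{\left(3 + 0\right)^{2} - 12 i} 5 = 3 + \sqrt{3^{2} - 12 i} 5 = 3 + \sqrt{9 - 12 i} 5 = 3 + \sqrt{3} \left(2 - i\right) 5 = 3 + 5 \sqrt{3} \left(2 - i\right)$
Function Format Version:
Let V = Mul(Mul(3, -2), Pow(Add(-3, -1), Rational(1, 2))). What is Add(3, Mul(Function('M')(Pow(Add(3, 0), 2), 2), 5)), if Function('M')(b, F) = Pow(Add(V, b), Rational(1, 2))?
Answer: Add(3, Mul(5, Pow(3, Rational(1, 2)), Add(2, Mul(-1, I)))) ≈ Add(20.320, Mul(-8.6602, I))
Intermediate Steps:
V = Mul(-12, I) (V = Mul(-6, Pow(-4, Rational(1, 2))) = Mul(-6, Mul(2, I)) = Mul(-12, I) ≈ Mul(-12.000, I))
Function('M')(b, F) = Pow(Add(b, Mul(-12, I)), Rational(1, 2)) (Function('M')(b, F) = Pow(Add(Mul(-12, I), b), Rational(1, 2)) = Pow(Add(b, Mul(-12, I)), Rational(1, 2)))
Add(3, Mul(Function('M')(Pow(Add(3, 0), 2), 2), 5)) = Add(3, Mul(Pow(Add(Pow(Add(3, 0), 2), Mul(-12, I)), Rational(1, 2)), 5)) = Add(3, Mul(Pow(Add(Pow(3, 2), Mul(-12, I)), Rational(1, 2)), 5)) = Add(3, Mul(Pow(Add(9, Mul(-12, I)), Rational(1, 2)), 5)) = Add(3, Mul(Mul(Pow(3, Rational(1, 2)), Add(2, Mul(-1, I))), 5)) = Add(3, Mul(5, Pow(3, Rational(1, 2)), Add(2, Mul(-1, I))))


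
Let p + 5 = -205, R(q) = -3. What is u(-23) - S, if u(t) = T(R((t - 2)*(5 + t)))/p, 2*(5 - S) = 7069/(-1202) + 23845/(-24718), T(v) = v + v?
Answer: -2182275456/259971565 ≈ -8.3943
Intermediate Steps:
T(v) = 2*v
p = -210 (p = -5 - 205 = -210)
S = 62562949/7427759 (S = 5 - (7069/(-1202) + 23845/(-24718))/2 = 5 - (7069*(-1/1202) + 23845*(-1/24718))/2 = 5 - (-7069/1202 - 23845/24718)/2 = 5 - 1/2*(-50848308/7427759) = 5 + 25424154/7427759 = 62562949/7427759 ≈ 8.4229)
u(t) = 1/35 (u(t) = (2*(-3))/(-210) = -6*(-1/210) = 1/35)
u(-23) - S = 1/35 - 1*62562949/7427759 = 1/35 - 62562949/7427759 = -2182275456/259971565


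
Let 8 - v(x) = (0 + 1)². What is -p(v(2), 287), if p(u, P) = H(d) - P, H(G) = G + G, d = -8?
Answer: 303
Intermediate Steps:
H(G) = 2*G
v(x) = 7 (v(x) = 8 - (0 + 1)² = 8 - 1*1² = 8 - 1*1 = 8 - 1 = 7)
p(u, P) = -16 - P (p(u, P) = 2*(-8) - P = -16 - P)
-p(v(2), 287) = -(-16 - 1*287) = -(-16 - 287) = -1*(-303) = 303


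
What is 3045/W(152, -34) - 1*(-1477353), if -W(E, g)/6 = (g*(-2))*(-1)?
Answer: 200921023/136 ≈ 1.4774e+6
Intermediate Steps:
W(E, g) = -12*g (W(E, g) = -6*g*(-2)*(-1) = -6*(-2*g)*(-1) = -12*g)
3045/W(152, -34) - 1*(-1477353) = 3045/((-12*(-34))) - 1*(-1477353) = 3045/408 + 1477353 = 3045*(1/408) + 1477353 = 1015/136 + 1477353 = 200921023/136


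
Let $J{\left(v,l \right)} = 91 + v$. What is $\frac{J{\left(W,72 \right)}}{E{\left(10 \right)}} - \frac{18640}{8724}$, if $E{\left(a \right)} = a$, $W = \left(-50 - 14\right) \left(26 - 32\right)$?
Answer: $\frac{197875}{4362} \approx 45.363$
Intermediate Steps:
$W = 384$ ($W = \left(-64\right) \left(-6\right) = 384$)
$\frac{J{\left(W,72 \right)}}{E{\left(10 \right)}} - \frac{18640}{8724} = \frac{91 + 384}{10} - \frac{18640}{8724} = 475 \cdot \frac{1}{10} - \frac{4660}{2181} = \frac{95}{2} - \frac{4660}{2181} = \frac{197875}{4362}$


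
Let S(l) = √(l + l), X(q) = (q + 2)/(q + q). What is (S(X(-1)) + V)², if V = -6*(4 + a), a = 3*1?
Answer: (42 - I)² ≈ 1763.0 - 84.0*I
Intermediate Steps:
X(q) = (2 + q)/(2*q) (X(q) = (2 + q)/((2*q)) = (2 + q)*(1/(2*q)) = (2 + q)/(2*q))
S(l) = √2*√l (S(l) = √(2*l) = √2*√l)
a = 3
V = -42 (V = -6*(4 + 3) = -6*7 = -42)
(S(X(-1)) + V)² = (√2*√((½)*(2 - 1)/(-1)) - 42)² = (√2*√((½)*(-1)*1) - 42)² = (√2*√(-½) - 42)² = (√2*(I*√2/2) - 42)² = (I - 42)² = (-42 + I)²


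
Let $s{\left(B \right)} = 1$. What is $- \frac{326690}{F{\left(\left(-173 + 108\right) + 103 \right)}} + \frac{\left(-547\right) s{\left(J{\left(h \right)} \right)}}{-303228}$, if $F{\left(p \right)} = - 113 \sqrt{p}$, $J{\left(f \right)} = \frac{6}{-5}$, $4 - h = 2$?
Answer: $\frac{547}{303228} + \frac{163345 \sqrt{38}}{2147} \approx 468.99$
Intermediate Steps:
$h = 2$ ($h = 4 - 2 = 2$)
$J{\left(f \right)} = - \frac{6}{5}$ ($J{\left(f \right)} = 6 \left(- \frac{1}{5}\right) = - \frac{6}{5}$)
$- \frac{326690}{F{\left(\left(-173 + 108\right) + 103 \right)}} + \frac{\left(-547\right) s{\left(J{\left(h \right)} \right)}}{-303228} = - \frac{326690}{\left(-113\right) \sqrt{\left(-173 + 108\right) + 103}} + \frac{\left(-547\right) 1}{-303228} = - \frac{326690}{\left(-113\right) \sqrt{-65 + 103}} - - \frac{547}{303228} = - \frac{326690}{\left(-113\right) \sqrt{38}} + \frac{547}{303228} = - 326690 \left(- \frac{\sqrt{38}}{4294}\right) + \frac{547}{303228} = \frac{163345 \sqrt{38}}{2147} + \frac{547}{303228} = \frac{547}{303228} + \frac{163345 \sqrt{38}}{2147}$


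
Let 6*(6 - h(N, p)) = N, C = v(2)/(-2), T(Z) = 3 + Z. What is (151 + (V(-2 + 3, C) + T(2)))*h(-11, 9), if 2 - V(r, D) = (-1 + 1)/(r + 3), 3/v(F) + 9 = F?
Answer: 3713/3 ≈ 1237.7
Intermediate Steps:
v(F) = 3/(-9 + F)
C = 3/14 (C = (3/(-9 + 2))/(-2) = (3/(-7))*(-1/2) = (3*(-1/7))*(-1/2) = -3/7*(-1/2) = 3/14 ≈ 0.21429)
V(r, D) = 2 (V(r, D) = 2 - (-1 + 1)/(r + 3) = 2 - 0/(3 + r) = 2 - 1*0 = 2 + 0 = 2)
h(N, p) = 6 - N/6
(151 + (V(-2 + 3, C) + T(2)))*h(-11, 9) = (151 + (2 + (3 + 2)))*(6 - 1/6*(-11)) = (151 + (2 + 5))*(6 + 11/6) = (151 + 7)*(47/6) = 158*(47/6) = 3713/3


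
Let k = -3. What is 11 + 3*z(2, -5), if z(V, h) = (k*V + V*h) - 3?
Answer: -46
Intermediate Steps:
z(V, h) = -3 - 3*V + V*h (z(V, h) = (-3*V + V*h) - 3 = -3 - 3*V + V*h)
11 + 3*z(2, -5) = 11 + 3*(-3 - 3*2 + 2*(-5)) = 11 + 3*(-3 - 6 - 10) = 11 + 3*(-19) = 11 - 57 = -46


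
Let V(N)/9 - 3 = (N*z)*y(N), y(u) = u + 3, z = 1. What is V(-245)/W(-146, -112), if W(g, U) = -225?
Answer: -59293/25 ≈ -2371.7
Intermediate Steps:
y(u) = 3 + u
V(N) = 27 + 9*N*(3 + N) (V(N) = 27 + 9*((N*1)*(3 + N)) = 27 + 9*(N*(3 + N)) = 27 + 9*N*(3 + N))
V(-245)/W(-146, -112) = (27 + 9*(-245)*(3 - 245))/(-225) = (27 + 9*(-245)*(-242))*(-1/225) = (27 + 533610)*(-1/225) = 533637*(-1/225) = -59293/25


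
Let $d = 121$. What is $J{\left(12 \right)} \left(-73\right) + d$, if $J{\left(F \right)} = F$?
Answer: $-755$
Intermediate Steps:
$J{\left(12 \right)} \left(-73\right) + d = 12 \left(-73\right) + 121 = -876 + 121 = -755$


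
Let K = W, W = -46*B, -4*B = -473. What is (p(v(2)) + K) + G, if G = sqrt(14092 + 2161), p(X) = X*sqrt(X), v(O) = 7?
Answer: -10879/2 + sqrt(16253) + 7*sqrt(7) ≈ -5293.5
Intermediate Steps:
B = 473/4 (B = -1/4*(-473) = 473/4 ≈ 118.25)
p(X) = X**(3/2)
G = sqrt(16253) ≈ 127.49
W = -10879/2 (W = -46*473/4 = -10879/2 ≈ -5439.5)
K = -10879/2 ≈ -5439.5
(p(v(2)) + K) + G = (7**(3/2) - 10879/2) + sqrt(16253) = (7*sqrt(7) - 10879/2) + sqrt(16253) = (-10879/2 + 7*sqrt(7)) + sqrt(16253) = -10879/2 + sqrt(16253) + 7*sqrt(7)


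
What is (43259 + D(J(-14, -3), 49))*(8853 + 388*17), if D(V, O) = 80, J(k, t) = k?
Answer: 669544211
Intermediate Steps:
(43259 + D(J(-14, -3), 49))*(8853 + 388*17) = (43259 + 80)*(8853 + 388*17) = 43339*(8853 + 6596) = 43339*15449 = 669544211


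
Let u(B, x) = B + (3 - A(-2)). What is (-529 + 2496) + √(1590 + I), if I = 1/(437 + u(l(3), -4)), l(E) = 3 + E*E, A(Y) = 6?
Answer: 1967 + √316276886/446 ≈ 2006.9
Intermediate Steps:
l(E) = 3 + E²
u(B, x) = -3 + B (u(B, x) = B + (3 - 1*6) = B + (3 - 6) = B - 3 = -3 + B)
I = 1/446 (I = 1/(437 + (-3 + (3 + 3²))) = 1/(437 + (-3 + (3 + 9))) = 1/(437 + (-3 + 12)) = 1/(437 + 9) = 1/446 ≈ 0.0022422)
(-529 + 2496) + √(1590 + I) = (-529 + 2496) + √(1590 + 1/446) = 1967 + √(709141/446) = 1967 + √316276886/446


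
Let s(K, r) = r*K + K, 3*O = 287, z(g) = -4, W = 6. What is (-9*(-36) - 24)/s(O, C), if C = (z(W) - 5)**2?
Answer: 450/11767 ≈ 0.038243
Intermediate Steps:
O = 287/3 (O = (1/3)*287 = 287/3 ≈ 95.667)
C = 81 (C = (-4 - 5)**2 = (-9)**2 = 81)
s(K, r) = K + K*r (s(K, r) = K*r + K = K + K*r)
(-9*(-36) - 24)/s(O, C) = (-9*(-36) - 24)/((287*(1 + 81)/3)) = (324 - 24)/(((287/3)*82)) = 300/(23534/3) = 300*(3/23534) = 450/11767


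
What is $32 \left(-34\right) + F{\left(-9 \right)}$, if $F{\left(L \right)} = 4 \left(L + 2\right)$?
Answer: $-1116$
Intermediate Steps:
$F{\left(L \right)} = 8 + 4 L$ ($F{\left(L \right)} = 4 \left(2 + L\right) = 8 + 4 L$)
$32 \left(-34\right) + F{\left(-9 \right)} = 32 \left(-34\right) + \left(8 + 4 \left(-9\right)\right) = -1088 + \left(8 - 36\right) = -1088 - 28 = -1116$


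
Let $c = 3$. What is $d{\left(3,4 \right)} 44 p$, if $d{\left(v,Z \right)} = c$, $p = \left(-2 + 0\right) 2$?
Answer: $-528$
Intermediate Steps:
$p = -4$ ($p = \left(-2\right) 2 = -4$)
$d{\left(v,Z \right)} = 3$
$d{\left(3,4 \right)} 44 p = 3 \cdot 44 \left(-4\right) = 132 \left(-4\right) = -528$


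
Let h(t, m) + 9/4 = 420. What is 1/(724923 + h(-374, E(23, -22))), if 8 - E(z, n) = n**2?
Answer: 4/2901363 ≈ 1.3787e-6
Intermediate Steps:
E(z, n) = 8 - n**2
h(t, m) = 1671/4 (h(t, m) = -9/4 + 420 = 1671/4)
1/(724923 + h(-374, E(23, -22))) = 1/(724923 + 1671/4) = 1/(2901363/4) = 4/2901363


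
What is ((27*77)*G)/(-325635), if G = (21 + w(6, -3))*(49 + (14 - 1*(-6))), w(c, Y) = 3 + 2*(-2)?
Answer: -191268/21709 ≈ -8.8105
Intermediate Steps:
w(c, Y) = -1 (w(c, Y) = 3 - 4 = -1)
G = 1380 (G = (21 - 1)*(49 + (14 - 1*(-6))) = 20*(49 + (14 + 6)) = 20*(49 + 20) = 20*69 = 1380)
((27*77)*G)/(-325635) = ((27*77)*1380)/(-325635) = (2079*1380)*(-1/325635) = 2869020*(-1/325635) = -191268/21709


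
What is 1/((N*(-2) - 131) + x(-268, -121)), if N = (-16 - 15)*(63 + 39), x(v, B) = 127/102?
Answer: 102/631813 ≈ 0.00016144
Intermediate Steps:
x(v, B) = 127/102 (x(v, B) = 127*(1/102) = 127/102)
N = -3162 (N = -31*102 = -3162)
1/((N*(-2) - 131) + x(-268, -121)) = 1/((-3162*(-2) - 131) + 127/102) = 1/((6324 - 131) + 127/102) = 1/(6193 + 127/102) = 1/(631813/102) = 102/631813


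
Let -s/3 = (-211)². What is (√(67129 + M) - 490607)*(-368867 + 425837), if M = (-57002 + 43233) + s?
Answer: -27949880790 + 56970*I*√80203 ≈ -2.795e+10 + 1.6134e+7*I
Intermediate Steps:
s = -133563 (s = -3*(-211)² = -3*44521 = -133563)
M = -147332 (M = (-57002 + 43233) - 133563 = -13769 - 133563 = -147332)
(√(67129 + M) - 490607)*(-368867 + 425837) = (√(67129 - 147332) - 490607)*(-368867 + 425837) = (√(-80203) - 490607)*56970 = (I*√80203 - 490607)*56970 = (-490607 + I*√80203)*56970 = -27949880790 + 56970*I*√80203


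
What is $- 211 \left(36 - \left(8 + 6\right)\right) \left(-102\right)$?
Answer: $473484$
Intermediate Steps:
$- 211 \left(36 - \left(8 + 6\right)\right) \left(-102\right) = - 211 \left(36 - 14\right) \left(-102\right) = \left(-211\right) 22 \left(-102\right) = \left(-4642\right) \left(-102\right) = 473484$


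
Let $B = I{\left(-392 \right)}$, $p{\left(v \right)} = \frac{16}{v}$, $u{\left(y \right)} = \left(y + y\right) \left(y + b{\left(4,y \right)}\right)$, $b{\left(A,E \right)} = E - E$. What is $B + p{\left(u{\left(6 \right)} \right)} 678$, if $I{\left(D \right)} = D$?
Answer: $- \frac{724}{3} \approx -241.33$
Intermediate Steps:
$b{\left(A,E \right)} = 0$
$u{\left(y \right)} = 2 y^{2}$ ($u{\left(y \right)} = \left(y + y\right) \left(y + 0\right) = 2 y y = 2 y^{2}$)
$B = -392$
$B + p{\left(u{\left(6 \right)} \right)} 678 = -392 + \frac{16}{2 \cdot 6^{2}} \cdot 678 = -392 + \frac{16}{2 \cdot 36} \cdot 678 = -392 + \frac{16}{72} \cdot 678 = -392 + 16 \cdot \frac{1}{72} \cdot 678 = -392 + \frac{2}{9} \cdot 678 = -392 + \frac{452}{3} = - \frac{724}{3}$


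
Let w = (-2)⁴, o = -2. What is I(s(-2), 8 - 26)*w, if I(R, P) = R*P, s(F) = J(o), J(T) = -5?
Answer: 1440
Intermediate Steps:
s(F) = -5
I(R, P) = P*R
w = 16
I(s(-2), 8 - 26)*w = ((8 - 26)*(-5))*16 = -18*(-5)*16 = 90*16 = 1440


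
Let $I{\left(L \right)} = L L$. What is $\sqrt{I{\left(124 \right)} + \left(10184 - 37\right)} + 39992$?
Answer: $39992 + \sqrt{25523} \approx 40152.0$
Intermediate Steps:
$I{\left(L \right)} = L^{2}$
$\sqrt{I{\left(124 \right)} + \left(10184 - 37\right)} + 39992 = \sqrt{124^{2} + \left(10184 - 37\right)} + 39992 = \sqrt{15376 + 10147} + 39992 = \sqrt{25523} + 39992 = 39992 + \sqrt{25523}$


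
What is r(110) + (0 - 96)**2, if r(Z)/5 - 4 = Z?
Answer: 9786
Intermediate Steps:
r(Z) = 20 + 5*Z
r(110) + (0 - 96)**2 = (20 + 5*110) + (0 - 96)**2 = (20 + 550) + (-96)**2 = 570 + 9216 = 9786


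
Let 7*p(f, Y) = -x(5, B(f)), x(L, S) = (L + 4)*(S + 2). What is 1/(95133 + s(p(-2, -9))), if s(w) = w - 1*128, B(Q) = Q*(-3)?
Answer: 7/664963 ≈ 1.0527e-5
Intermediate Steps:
B(Q) = -3*Q
x(L, S) = (2 + S)*(4 + L) (x(L, S) = (4 + L)*(2 + S) = (2 + S)*(4 + L))
p(f, Y) = -18/7 + 27*f/7 (p(f, Y) = (-(8 + 2*5 + 4*(-3*f) + 5*(-3*f)))/7 = (-(8 + 10 - 12*f - 15*f))/7 = (-(18 - 27*f))/7 = (-18 + 27*f)/7 = -18/7 + 27*f/7)
s(w) = -128 + w (s(w) = w - 128 = -128 + w)
1/(95133 + s(p(-2, -9))) = 1/(95133 + (-128 + (-18/7 + (27/7)*(-2)))) = 1/(95133 + (-128 + (-18/7 - 54/7))) = 1/(95133 + (-128 - 72/7)) = 1/(95133 - 968/7) = 1/(664963/7) = 7/664963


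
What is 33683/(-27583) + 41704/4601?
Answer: 995345949/126909383 ≈ 7.8430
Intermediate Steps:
33683/(-27583) + 41704/4601 = 33683*(-1/27583) + 41704*(1/4601) = -33683/27583 + 41704/4601 = 995345949/126909383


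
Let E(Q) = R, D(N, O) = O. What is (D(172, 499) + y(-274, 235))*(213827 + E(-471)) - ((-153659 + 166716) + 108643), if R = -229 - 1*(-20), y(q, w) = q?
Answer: 47942350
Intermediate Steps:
R = -209 (R = -229 + 20 = -209)
E(Q) = -209
(D(172, 499) + y(-274, 235))*(213827 + E(-471)) - ((-153659 + 166716) + 108643) = (499 - 274)*(213827 - 209) - ((-153659 + 166716) + 108643) = 225*213618 - (13057 + 108643) = 48064050 - 1*121700 = 48064050 - 121700 = 47942350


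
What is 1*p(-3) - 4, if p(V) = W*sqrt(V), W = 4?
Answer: -4 + 4*I*sqrt(3) ≈ -4.0 + 6.9282*I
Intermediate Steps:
p(V) = 4*sqrt(V)
1*p(-3) - 4 = 1*(4*sqrt(-3)) - 4 = 1*(4*(I*sqrt(3))) - 4 = 1*(4*I*sqrt(3)) - 4 = 4*I*sqrt(3) - 4 = -4 + 4*I*sqrt(3)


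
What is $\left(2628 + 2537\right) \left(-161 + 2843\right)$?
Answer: $13852530$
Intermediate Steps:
$\left(2628 + 2537\right) \left(-161 + 2843\right) = 5165 \cdot 2682 = 13852530$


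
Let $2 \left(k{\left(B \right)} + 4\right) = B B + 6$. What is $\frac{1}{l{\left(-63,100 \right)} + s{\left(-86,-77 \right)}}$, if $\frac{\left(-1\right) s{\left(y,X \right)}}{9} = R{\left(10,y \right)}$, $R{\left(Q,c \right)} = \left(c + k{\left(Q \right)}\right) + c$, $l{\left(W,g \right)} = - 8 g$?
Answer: $\frac{1}{307} \approx 0.0032573$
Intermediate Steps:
$k{\left(B \right)} = -1 + \frac{B^{2}}{2}$ ($k{\left(B \right)} = -4 + \frac{B B + 6}{2} = -4 + \frac{B^{2} + 6}{2} = -4 + \frac{6 + B^{2}}{2} = -4 + \left(3 + \frac{B^{2}}{2}\right) = -1 + \frac{B^{2}}{2}$)
$R{\left(Q,c \right)} = -1 + \frac{Q^{2}}{2} + 2 c$ ($R{\left(Q,c \right)} = \left(c + \left(-1 + \frac{Q^{2}}{2}\right)\right) + c = \left(-1 + c + \frac{Q^{2}}{2}\right) + c = -1 + \frac{Q^{2}}{2} + 2 c$)
$s{\left(y,X \right)} = -441 - 18 y$ ($s{\left(y,X \right)} = - 9 \left(-1 + \frac{10^{2}}{2} + 2 y\right) = - 9 \left(-1 + \frac{1}{2} \cdot 100 + 2 y\right) = - 9 \left(-1 + 50 + 2 y\right) = - 9 \left(49 + 2 y\right) = -441 - 18 y$)
$\frac{1}{l{\left(-63,100 \right)} + s{\left(-86,-77 \right)}} = \frac{1}{\left(-8\right) 100 - -1107} = \frac{1}{-800 + \left(-441 + 1548\right)} = \frac{1}{-800 + 1107} = \frac{1}{307}$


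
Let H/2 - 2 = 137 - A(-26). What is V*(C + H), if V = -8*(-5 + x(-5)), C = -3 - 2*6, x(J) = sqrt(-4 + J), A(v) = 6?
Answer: 10040 - 6024*I ≈ 10040.0 - 6024.0*I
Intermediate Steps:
C = -15 (C = -3 - 12 = -15)
H = 266 (H = 4 + 2*(137 - 1*6) = 4 + 2*(137 - 6) = 4 + 2*131 = 4 + 262 = 266)
V = 40 - 24*I (V = -8*(-5 + sqrt(-4 - 5)) = -8*(-5 + sqrt(-9)) = -8*(-5 + 3*I) = 40 - 24*I ≈ 40.0 - 24.0*I)
V*(C + H) = (40 - 24*I)*(-15 + 266) = (40 - 24*I)*251 = 10040 - 6024*I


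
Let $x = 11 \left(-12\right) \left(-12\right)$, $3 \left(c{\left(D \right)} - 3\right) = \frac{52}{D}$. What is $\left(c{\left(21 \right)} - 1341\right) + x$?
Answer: $\frac{15550}{63} \approx 246.83$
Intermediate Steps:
$c{\left(D \right)} = 3 + \frac{52}{3 D}$ ($c{\left(D \right)} = 3 + \frac{52 \frac{1}{D}}{3} = 3 + \frac{52}{3 D}$)
$x = 1584$ ($x = \left(-132\right) \left(-12\right) = 1584$)
$\left(c{\left(21 \right)} - 1341\right) + x = \left(\left(3 + \frac{52}{3 \cdot 21}\right) - 1341\right) + 1584 = \left(\left(3 + \frac{52}{3} \cdot \frac{1}{21}\right) - 1341\right) + 1584 = \left(\left(3 + \frac{52}{63}\right) - 1341\right) + 1584 = \left(\frac{241}{63} - 1341\right) + 1584 = - \frac{84242}{63} + 1584 = \frac{15550}{63}$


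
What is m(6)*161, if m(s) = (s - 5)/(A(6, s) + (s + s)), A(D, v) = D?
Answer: 161/18 ≈ 8.9444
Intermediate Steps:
m(s) = (-5 + s)/(6 + 2*s) (m(s) = (s - 5)/(6 + (s + s)) = (-5 + s)/(6 + 2*s))
m(6)*161 = ((-5 + 6)/(2*(3 + 6)))*161 = ((1/2)*1/9)*161 = ((1/2)*(1/9)*1)*161 = (1/18)*161 = 161/18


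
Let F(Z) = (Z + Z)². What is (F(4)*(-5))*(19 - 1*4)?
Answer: -4800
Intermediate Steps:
F(Z) = 4*Z² (F(Z) = (2*Z)² = 4*Z²)
(F(4)*(-5))*(19 - 1*4) = ((4*4²)*(-5))*(19 - 1*4) = ((4*16)*(-5))*(19 - 4) = (64*(-5))*15 = -320*15 = -4800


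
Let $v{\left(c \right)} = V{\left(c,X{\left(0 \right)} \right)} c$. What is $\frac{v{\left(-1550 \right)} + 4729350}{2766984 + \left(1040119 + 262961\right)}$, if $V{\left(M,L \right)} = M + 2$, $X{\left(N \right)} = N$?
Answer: $\frac{1188125}{678344} \approx 1.7515$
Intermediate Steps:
$V{\left(M,L \right)} = 2 + M$
$v{\left(c \right)} = c \left(2 + c\right)$ ($v{\left(c \right)} = \left(2 + c\right) c = c \left(2 + c\right)$)
$\frac{v{\left(-1550 \right)} + 4729350}{2766984 + \left(1040119 + 262961\right)} = \frac{- 1550 \left(2 - 1550\right) + 4729350}{2766984 + \left(1040119 + 262961\right)} = \frac{\left(-1550\right) \left(-1548\right) + 4729350}{2766984 + 1303080} = \frac{2399400 + 4729350}{4070064} = 7128750 \cdot \frac{1}{4070064} = \frac{1188125}{678344}$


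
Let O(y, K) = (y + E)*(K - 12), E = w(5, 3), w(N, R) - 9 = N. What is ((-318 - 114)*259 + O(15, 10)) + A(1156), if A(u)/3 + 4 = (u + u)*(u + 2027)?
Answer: 21965330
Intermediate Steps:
w(N, R) = 9 + N
E = 14 (E = 9 + 5 = 14)
A(u) = -12 + 6*u*(2027 + u) (A(u) = -12 + 3*((u + u)*(u + 2027)) = -12 + 3*((2*u)*(2027 + u)) = -12 + 3*(2*u*(2027 + u)) = -12 + 6*u*(2027 + u))
O(y, K) = (-12 + K)*(14 + y) (O(y, K) = (y + 14)*(K - 12) = (14 + y)*(-12 + K) = (-12 + K)*(14 + y))
((-318 - 114)*259 + O(15, 10)) + A(1156) = ((-318 - 114)*259 + (-168 - 12*15 + 14*10 + 10*15)) + (-12 + 6*1156² + 12162*1156) = (-432*259 + (-168 - 180 + 140 + 150)) + (-12 + 6*1336336 + 14059272) = (-111888 - 58) + (-12 + 8018016 + 14059272) = -111946 + 22077276 = 21965330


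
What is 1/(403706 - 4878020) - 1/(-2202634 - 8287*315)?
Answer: -338725/21535047780246 ≈ -1.5729e-8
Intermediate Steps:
1/(403706 - 4878020) - 1/(-2202634 - 8287*315) = 1/(-4474314) - 1/(-2202634 - 2610405) = -1/4474314 - 1/(-4813039) = -1/4474314 - 1*(-1/4813039) = -1/4474314 + 1/4813039 = -338725/21535047780246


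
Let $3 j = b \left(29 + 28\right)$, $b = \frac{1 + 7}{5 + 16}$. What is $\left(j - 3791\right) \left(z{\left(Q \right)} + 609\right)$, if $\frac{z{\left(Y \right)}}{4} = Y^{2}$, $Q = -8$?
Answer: $- \frac{68732035}{21} \approx -3.273 \cdot 10^{6}$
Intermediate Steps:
$b = \frac{8}{21} \approx 0.38095$
$z{\left(Y \right)} = 4 Y^{2}$
$j = \frac{152}{21}$ ($j = \frac{\frac{8}{21} \left(29 + 28\right)}{3} = \frac{\frac{8}{21} \cdot 57}{3} = \frac{1}{3} \cdot \frac{152}{7} = \frac{152}{21} \approx 7.2381$)
$\left(j - 3791\right) \left(z{\left(Q \right)} + 609\right) = \left(\frac{152}{21} - 3791\right) \left(4 \left(-8\right)^{2} + 609\right) = - \frac{79459 \left(4 \cdot 64 + 609\right)}{21} = - \frac{79459 \left(256 + 609\right)}{21} = \left(- \frac{79459}{21}\right) 865 = - \frac{68732035}{21}$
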